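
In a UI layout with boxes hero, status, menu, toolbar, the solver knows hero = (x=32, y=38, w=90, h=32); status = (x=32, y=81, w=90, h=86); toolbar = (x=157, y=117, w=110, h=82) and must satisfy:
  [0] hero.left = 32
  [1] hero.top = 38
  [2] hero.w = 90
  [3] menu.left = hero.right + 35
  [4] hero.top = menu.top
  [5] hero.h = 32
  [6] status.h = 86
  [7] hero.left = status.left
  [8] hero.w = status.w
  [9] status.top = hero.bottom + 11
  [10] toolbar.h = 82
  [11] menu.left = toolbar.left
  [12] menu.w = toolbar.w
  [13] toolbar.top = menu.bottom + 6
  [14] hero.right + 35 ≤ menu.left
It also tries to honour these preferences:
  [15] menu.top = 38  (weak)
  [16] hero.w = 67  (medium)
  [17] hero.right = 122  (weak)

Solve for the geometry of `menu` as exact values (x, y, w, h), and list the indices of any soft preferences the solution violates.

1. menu.x = 157  [menu.left = hero.right + 35]
2. menu.y = 38  [hero.top = menu.top]
3. menu.w = 110  [menu.w = toolbar.w]
4. menu.h = 73  [toolbar.top = menu.bottom + 6]

menu = (x=157, y=38, w=110, h=73)
violated soft preferences: 16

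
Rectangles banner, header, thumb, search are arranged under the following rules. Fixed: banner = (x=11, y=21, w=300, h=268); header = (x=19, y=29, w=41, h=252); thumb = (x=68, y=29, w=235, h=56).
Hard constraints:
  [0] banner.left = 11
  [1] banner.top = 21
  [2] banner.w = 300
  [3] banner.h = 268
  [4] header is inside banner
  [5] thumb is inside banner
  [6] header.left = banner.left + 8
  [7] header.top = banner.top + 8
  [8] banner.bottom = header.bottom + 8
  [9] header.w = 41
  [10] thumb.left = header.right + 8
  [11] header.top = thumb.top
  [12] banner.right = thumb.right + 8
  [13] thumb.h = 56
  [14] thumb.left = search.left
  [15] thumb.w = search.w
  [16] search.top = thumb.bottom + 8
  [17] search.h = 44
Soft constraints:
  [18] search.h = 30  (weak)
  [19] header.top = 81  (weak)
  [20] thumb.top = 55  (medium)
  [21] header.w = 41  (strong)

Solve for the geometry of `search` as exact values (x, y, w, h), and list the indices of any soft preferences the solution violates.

search = (x=68, y=93, w=235, h=44)
violated soft preferences: 18, 19, 20

1. search.x = 68  [thumb.left = search.left]
2. search.w = 235  [thumb.w = search.w]
3. search.y = 93  [search.top = thumb.bottom + 8]
4. search.h = 44  [search.h = 44]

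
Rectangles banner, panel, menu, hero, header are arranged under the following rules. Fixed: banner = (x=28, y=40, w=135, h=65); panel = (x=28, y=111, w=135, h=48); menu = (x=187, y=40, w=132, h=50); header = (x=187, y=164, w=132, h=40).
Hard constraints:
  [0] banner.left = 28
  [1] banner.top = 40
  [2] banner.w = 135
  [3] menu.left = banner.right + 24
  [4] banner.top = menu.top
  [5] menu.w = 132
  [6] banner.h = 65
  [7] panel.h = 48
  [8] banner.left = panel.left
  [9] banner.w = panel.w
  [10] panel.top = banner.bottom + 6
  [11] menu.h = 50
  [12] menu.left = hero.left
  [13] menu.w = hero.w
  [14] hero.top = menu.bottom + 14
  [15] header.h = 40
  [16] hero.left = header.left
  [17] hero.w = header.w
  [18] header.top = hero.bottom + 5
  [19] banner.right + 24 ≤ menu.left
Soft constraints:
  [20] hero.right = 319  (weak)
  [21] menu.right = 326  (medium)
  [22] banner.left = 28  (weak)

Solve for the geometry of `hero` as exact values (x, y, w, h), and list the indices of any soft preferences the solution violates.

1. hero.x = 187  [menu.left = hero.left]
2. hero.w = 132  [menu.w = hero.w]
3. hero.y = 104  [hero.top = menu.bottom + 14]
4. hero.h = 55  [header.top = hero.bottom + 5]

hero = (x=187, y=104, w=132, h=55)
violated soft preferences: 21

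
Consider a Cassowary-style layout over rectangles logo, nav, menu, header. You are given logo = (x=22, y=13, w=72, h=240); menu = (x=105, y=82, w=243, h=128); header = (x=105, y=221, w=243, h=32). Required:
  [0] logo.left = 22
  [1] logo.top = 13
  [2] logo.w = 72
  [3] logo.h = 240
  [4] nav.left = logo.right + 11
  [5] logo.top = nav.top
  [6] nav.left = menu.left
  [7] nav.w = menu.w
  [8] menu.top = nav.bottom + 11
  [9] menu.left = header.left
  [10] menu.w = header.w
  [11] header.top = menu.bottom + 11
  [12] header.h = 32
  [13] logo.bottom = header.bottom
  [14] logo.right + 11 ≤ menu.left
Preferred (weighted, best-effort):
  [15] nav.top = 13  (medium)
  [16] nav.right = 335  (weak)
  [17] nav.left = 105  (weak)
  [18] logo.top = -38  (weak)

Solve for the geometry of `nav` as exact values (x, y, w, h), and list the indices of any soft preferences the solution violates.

1. nav.x = 105  [nav.left = logo.right + 11]
2. nav.y = 13  [logo.top = nav.top]
3. nav.w = 243  [nav.w = menu.w]
4. nav.h = 58  [menu.top = nav.bottom + 11]

nav = (x=105, y=13, w=243, h=58)
violated soft preferences: 16, 18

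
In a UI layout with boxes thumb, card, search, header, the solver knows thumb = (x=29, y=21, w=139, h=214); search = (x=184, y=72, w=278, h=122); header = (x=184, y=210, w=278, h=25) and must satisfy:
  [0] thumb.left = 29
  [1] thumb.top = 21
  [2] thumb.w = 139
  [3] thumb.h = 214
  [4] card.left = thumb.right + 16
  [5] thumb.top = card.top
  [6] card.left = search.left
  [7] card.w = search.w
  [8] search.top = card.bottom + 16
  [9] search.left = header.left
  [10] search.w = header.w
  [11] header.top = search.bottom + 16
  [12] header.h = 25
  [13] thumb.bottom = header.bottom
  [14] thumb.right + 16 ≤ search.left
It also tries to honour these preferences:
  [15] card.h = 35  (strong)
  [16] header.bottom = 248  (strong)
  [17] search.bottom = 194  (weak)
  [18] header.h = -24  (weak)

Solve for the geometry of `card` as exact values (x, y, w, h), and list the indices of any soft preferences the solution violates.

1. card.x = 184  [card.left = thumb.right + 16]
2. card.y = 21  [thumb.top = card.top]
3. card.w = 278  [card.w = search.w]
4. card.h = 35  [search.top = card.bottom + 16]

card = (x=184, y=21, w=278, h=35)
violated soft preferences: 16, 18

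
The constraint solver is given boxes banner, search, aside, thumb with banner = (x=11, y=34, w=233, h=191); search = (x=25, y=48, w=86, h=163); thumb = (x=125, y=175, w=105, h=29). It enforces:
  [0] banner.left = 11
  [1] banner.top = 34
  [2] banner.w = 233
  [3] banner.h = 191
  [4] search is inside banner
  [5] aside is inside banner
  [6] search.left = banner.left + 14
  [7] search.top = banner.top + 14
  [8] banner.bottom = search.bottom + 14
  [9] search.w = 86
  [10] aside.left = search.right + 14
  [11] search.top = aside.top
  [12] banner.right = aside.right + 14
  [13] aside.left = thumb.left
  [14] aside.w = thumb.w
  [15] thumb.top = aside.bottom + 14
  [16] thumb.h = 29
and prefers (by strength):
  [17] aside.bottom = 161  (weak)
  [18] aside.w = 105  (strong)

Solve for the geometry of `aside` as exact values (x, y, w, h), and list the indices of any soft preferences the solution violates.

aside = (x=125, y=48, w=105, h=113)
violated soft preferences: none

1. aside.x = 125  [aside.left = search.right + 14]
2. aside.y = 48  [search.top = aside.top]
3. aside.w = 105  [banner.right = aside.right + 14]
4. aside.h = 113  [thumb.top = aside.bottom + 14]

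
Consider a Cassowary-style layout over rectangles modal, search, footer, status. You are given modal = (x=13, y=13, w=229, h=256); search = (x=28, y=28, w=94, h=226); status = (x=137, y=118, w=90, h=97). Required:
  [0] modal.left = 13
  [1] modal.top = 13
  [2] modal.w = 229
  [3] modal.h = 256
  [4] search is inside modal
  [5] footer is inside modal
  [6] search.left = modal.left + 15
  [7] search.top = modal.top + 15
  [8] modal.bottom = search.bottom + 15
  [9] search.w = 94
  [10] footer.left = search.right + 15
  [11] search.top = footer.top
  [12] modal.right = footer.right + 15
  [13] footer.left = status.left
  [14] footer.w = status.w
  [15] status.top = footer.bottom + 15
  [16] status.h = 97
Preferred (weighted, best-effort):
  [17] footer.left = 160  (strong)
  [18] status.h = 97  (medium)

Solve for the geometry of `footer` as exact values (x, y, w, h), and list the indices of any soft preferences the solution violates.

1. footer.x = 137  [footer.left = search.right + 15]
2. footer.y = 28  [search.top = footer.top]
3. footer.w = 90  [modal.right = footer.right + 15]
4. footer.h = 75  [status.top = footer.bottom + 15]

footer = (x=137, y=28, w=90, h=75)
violated soft preferences: 17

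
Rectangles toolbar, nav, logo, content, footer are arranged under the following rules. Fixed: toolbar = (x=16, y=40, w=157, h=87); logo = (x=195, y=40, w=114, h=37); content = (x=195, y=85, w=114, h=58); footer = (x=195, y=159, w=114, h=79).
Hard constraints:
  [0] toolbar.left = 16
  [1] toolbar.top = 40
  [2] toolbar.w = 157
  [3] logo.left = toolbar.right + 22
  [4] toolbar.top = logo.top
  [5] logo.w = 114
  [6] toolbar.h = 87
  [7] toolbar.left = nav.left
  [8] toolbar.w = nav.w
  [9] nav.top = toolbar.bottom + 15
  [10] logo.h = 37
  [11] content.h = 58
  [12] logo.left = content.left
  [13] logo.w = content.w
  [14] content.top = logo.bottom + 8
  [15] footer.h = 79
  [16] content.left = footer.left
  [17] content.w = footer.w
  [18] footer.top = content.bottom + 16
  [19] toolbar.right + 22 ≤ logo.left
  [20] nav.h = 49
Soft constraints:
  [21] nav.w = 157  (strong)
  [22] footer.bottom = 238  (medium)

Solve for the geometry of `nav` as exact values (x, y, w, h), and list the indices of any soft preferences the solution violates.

nav = (x=16, y=142, w=157, h=49)
violated soft preferences: none

1. nav.x = 16  [toolbar.left = nav.left]
2. nav.w = 157  [toolbar.w = nav.w]
3. nav.y = 142  [nav.top = toolbar.bottom + 15]
4. nav.h = 49  [nav.h = 49]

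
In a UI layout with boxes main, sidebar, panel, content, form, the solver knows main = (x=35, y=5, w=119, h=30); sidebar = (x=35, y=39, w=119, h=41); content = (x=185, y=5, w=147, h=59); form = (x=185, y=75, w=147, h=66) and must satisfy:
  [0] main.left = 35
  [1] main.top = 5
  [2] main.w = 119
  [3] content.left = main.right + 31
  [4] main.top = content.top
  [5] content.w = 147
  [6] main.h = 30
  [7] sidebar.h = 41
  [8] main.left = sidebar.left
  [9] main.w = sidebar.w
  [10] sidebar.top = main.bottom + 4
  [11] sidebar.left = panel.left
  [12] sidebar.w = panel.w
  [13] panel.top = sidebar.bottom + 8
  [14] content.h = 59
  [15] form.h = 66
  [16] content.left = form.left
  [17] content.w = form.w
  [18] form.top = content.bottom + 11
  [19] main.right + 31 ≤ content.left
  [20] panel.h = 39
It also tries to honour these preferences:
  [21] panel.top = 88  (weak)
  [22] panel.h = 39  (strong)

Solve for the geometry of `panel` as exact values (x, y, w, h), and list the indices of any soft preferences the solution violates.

1. panel.x = 35  [sidebar.left = panel.left]
2. panel.w = 119  [sidebar.w = panel.w]
3. panel.y = 88  [panel.top = sidebar.bottom + 8]
4. panel.h = 39  [panel.h = 39]

panel = (x=35, y=88, w=119, h=39)
violated soft preferences: none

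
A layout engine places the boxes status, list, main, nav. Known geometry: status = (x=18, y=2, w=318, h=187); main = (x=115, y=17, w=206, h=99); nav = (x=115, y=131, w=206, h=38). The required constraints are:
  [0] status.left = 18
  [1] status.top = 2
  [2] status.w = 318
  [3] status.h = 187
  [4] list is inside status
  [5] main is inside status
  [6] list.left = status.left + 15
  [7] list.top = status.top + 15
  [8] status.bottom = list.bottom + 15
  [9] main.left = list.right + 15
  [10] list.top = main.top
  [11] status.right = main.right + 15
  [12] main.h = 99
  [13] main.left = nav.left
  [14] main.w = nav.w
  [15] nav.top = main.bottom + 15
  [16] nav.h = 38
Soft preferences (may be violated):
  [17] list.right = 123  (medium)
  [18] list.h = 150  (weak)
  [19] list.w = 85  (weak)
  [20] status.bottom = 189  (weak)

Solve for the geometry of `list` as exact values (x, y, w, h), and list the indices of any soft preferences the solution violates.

1. list.x = 33  [list.left = status.left + 15]
2. list.y = 17  [list.top = status.top + 15]
3. list.h = 157  [status.bottom = list.bottom + 15]
4. list.w = 67  [main.left = list.right + 15]

list = (x=33, y=17, w=67, h=157)
violated soft preferences: 17, 18, 19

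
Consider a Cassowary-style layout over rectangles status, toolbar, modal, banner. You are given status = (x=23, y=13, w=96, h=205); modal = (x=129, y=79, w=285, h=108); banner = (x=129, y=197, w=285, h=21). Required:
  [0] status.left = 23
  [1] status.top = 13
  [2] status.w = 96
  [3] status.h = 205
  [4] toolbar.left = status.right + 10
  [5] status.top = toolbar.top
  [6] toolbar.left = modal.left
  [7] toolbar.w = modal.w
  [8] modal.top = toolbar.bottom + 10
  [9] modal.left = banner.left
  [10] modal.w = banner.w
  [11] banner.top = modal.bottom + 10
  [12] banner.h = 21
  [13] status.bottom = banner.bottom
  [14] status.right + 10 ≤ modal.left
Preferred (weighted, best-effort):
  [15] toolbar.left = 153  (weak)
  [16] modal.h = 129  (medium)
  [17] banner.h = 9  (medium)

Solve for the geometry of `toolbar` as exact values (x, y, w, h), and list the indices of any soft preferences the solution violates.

toolbar = (x=129, y=13, w=285, h=56)
violated soft preferences: 15, 16, 17

1. toolbar.x = 129  [toolbar.left = status.right + 10]
2. toolbar.y = 13  [status.top = toolbar.top]
3. toolbar.w = 285  [toolbar.w = modal.w]
4. toolbar.h = 56  [modal.top = toolbar.bottom + 10]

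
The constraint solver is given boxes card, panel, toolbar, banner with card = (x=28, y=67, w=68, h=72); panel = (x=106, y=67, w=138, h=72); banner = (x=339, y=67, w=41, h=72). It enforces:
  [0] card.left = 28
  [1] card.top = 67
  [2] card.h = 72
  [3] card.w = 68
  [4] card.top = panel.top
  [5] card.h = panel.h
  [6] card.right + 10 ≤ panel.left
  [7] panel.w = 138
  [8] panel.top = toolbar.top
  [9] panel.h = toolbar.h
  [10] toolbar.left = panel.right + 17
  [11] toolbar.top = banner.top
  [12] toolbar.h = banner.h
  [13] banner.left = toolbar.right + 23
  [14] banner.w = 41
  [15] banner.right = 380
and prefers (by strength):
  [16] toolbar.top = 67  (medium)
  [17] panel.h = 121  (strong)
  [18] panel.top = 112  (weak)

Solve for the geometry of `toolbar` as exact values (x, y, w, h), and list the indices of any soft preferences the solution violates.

1. toolbar.y = 67  [panel.top = toolbar.top]
2. toolbar.h = 72  [panel.h = toolbar.h]
3. toolbar.x = 261  [toolbar.left = panel.right + 17]
4. toolbar.w = 55  [banner.left = toolbar.right + 23]

toolbar = (x=261, y=67, w=55, h=72)
violated soft preferences: 17, 18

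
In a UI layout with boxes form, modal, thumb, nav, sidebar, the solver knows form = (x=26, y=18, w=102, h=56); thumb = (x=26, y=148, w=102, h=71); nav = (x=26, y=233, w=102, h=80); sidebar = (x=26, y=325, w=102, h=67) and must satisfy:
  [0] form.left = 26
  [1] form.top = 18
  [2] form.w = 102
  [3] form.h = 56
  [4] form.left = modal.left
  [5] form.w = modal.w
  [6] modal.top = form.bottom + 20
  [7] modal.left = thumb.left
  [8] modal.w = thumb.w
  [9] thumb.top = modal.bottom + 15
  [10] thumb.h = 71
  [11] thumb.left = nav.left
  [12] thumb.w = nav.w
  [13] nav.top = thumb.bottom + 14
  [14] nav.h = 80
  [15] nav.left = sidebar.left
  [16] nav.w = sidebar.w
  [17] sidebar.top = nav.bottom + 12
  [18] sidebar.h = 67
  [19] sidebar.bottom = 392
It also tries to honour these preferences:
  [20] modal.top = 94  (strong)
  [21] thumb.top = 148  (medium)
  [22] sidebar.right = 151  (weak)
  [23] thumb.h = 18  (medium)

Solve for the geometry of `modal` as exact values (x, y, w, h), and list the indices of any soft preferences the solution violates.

modal = (x=26, y=94, w=102, h=39)
violated soft preferences: 22, 23

1. modal.x = 26  [form.left = modal.left]
2. modal.w = 102  [form.w = modal.w]
3. modal.y = 94  [modal.top = form.bottom + 20]
4. modal.h = 39  [thumb.top = modal.bottom + 15]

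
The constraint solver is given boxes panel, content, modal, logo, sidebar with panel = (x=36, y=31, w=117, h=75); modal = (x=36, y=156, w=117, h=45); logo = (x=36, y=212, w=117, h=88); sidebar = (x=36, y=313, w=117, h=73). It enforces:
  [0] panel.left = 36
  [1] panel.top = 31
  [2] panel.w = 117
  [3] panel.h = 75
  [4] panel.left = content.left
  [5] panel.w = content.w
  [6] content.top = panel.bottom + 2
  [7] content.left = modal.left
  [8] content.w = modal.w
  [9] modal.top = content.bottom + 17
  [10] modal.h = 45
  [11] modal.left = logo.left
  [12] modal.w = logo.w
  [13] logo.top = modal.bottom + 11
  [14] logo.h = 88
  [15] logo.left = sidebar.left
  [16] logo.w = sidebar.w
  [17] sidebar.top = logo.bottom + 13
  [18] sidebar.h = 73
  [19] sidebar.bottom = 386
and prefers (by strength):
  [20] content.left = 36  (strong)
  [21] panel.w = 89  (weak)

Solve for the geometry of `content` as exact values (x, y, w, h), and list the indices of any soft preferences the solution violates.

content = (x=36, y=108, w=117, h=31)
violated soft preferences: 21

1. content.x = 36  [panel.left = content.left]
2. content.w = 117  [panel.w = content.w]
3. content.y = 108  [content.top = panel.bottom + 2]
4. content.h = 31  [modal.top = content.bottom + 17]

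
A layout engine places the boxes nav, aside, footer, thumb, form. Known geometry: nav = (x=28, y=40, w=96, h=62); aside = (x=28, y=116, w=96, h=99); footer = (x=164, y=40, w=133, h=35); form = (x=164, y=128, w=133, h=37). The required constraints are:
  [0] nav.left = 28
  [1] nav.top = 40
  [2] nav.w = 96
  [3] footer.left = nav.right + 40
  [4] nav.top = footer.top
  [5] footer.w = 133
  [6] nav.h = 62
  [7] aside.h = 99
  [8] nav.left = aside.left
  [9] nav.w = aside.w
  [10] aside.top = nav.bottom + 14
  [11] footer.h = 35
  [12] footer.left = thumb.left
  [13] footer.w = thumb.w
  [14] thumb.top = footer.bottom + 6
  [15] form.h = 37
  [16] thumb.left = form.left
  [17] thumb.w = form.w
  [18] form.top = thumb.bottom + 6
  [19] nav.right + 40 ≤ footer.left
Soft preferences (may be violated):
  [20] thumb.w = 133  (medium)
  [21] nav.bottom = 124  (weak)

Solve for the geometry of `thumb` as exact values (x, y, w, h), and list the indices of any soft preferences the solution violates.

1. thumb.x = 164  [footer.left = thumb.left]
2. thumb.w = 133  [footer.w = thumb.w]
3. thumb.y = 81  [thumb.top = footer.bottom + 6]
4. thumb.h = 41  [form.top = thumb.bottom + 6]

thumb = (x=164, y=81, w=133, h=41)
violated soft preferences: 21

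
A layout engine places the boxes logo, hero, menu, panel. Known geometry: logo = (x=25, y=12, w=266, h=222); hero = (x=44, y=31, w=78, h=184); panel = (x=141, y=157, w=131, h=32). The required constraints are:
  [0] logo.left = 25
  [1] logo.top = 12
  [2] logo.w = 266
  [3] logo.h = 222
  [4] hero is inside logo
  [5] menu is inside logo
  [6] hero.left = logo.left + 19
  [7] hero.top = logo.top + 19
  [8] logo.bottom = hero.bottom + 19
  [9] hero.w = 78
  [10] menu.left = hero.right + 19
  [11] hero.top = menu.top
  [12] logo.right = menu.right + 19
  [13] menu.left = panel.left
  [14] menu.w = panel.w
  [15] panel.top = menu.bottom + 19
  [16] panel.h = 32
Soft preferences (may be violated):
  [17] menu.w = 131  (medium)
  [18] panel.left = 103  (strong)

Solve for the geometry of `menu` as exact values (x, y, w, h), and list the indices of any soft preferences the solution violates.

menu = (x=141, y=31, w=131, h=107)
violated soft preferences: 18

1. menu.x = 141  [menu.left = hero.right + 19]
2. menu.y = 31  [hero.top = menu.top]
3. menu.w = 131  [logo.right = menu.right + 19]
4. menu.h = 107  [panel.top = menu.bottom + 19]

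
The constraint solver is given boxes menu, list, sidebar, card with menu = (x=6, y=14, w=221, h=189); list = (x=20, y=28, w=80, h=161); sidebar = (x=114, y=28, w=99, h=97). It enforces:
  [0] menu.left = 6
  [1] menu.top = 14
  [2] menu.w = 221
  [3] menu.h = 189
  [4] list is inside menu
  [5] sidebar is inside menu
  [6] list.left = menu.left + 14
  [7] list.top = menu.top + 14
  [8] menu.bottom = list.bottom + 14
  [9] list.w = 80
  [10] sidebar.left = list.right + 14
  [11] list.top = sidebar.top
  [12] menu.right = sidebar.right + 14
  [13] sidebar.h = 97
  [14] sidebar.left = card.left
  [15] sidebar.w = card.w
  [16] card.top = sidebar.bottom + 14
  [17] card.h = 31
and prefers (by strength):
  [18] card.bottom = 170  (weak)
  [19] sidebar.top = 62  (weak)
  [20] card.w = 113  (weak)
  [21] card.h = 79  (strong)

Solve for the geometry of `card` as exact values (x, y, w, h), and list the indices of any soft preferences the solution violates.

card = (x=114, y=139, w=99, h=31)
violated soft preferences: 19, 20, 21

1. card.x = 114  [sidebar.left = card.left]
2. card.w = 99  [sidebar.w = card.w]
3. card.y = 139  [card.top = sidebar.bottom + 14]
4. card.h = 31  [card.h = 31]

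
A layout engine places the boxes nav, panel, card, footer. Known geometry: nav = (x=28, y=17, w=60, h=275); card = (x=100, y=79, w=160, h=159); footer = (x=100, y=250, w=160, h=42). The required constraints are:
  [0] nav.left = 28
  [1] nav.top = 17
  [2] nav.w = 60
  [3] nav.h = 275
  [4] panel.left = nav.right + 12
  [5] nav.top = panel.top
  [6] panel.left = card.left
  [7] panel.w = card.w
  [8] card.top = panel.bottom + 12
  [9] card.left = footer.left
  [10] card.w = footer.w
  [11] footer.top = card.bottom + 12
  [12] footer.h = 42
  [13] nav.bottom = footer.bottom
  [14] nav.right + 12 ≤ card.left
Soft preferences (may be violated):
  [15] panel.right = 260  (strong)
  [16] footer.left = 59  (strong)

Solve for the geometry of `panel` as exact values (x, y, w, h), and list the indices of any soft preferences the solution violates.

1. panel.x = 100  [panel.left = nav.right + 12]
2. panel.y = 17  [nav.top = panel.top]
3. panel.w = 160  [panel.w = card.w]
4. panel.h = 50  [card.top = panel.bottom + 12]

panel = (x=100, y=17, w=160, h=50)
violated soft preferences: 16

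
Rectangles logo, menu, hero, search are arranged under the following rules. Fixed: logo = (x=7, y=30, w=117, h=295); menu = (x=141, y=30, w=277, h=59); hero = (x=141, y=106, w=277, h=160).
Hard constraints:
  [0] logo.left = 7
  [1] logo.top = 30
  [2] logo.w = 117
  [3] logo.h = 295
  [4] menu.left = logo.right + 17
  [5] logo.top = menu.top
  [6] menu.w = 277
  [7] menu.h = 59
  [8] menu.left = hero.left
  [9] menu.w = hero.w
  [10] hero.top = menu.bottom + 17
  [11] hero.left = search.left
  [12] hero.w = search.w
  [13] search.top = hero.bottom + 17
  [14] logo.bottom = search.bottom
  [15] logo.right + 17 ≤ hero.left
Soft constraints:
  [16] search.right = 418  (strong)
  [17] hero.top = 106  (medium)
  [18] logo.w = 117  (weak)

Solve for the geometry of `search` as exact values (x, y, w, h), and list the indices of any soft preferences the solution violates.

search = (x=141, y=283, w=277, h=42)
violated soft preferences: none

1. search.x = 141  [hero.left = search.left]
2. search.w = 277  [hero.w = search.w]
3. search.y = 283  [search.top = hero.bottom + 17]
4. search.h = 42  [logo.bottom = search.bottom]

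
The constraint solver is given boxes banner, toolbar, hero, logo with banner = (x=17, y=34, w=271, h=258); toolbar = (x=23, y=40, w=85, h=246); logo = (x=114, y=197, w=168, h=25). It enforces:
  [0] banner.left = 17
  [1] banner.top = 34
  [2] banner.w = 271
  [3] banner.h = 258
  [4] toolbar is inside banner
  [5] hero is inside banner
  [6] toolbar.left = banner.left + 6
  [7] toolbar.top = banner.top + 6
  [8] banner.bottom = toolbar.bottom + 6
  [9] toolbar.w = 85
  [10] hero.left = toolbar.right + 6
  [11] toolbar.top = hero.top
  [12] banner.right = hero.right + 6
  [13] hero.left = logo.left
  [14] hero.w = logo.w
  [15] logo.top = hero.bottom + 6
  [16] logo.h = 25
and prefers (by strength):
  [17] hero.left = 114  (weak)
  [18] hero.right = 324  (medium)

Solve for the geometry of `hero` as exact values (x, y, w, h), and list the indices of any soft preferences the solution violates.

1. hero.x = 114  [hero.left = toolbar.right + 6]
2. hero.y = 40  [toolbar.top = hero.top]
3. hero.w = 168  [banner.right = hero.right + 6]
4. hero.h = 151  [logo.top = hero.bottom + 6]

hero = (x=114, y=40, w=168, h=151)
violated soft preferences: 18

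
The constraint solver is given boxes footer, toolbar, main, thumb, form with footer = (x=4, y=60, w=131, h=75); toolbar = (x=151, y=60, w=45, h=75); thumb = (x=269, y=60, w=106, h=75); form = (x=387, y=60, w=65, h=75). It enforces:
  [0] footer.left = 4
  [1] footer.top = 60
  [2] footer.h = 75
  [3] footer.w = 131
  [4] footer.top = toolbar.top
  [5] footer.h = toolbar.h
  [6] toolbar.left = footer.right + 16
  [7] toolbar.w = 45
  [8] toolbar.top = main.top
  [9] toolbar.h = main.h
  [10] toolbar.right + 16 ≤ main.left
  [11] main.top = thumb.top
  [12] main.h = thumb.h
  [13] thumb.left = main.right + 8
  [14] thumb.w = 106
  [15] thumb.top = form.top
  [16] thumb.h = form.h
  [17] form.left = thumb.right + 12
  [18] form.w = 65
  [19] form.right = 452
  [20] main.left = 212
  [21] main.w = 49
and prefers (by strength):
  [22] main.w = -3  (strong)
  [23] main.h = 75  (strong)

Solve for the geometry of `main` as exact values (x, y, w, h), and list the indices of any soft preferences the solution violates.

main = (x=212, y=60, w=49, h=75)
violated soft preferences: 22

1. main.y = 60  [toolbar.top = main.top]
2. main.h = 75  [toolbar.h = main.h]
3. main.x = 212  [main.left = 212]
4. main.w = 49  [main.w = 49]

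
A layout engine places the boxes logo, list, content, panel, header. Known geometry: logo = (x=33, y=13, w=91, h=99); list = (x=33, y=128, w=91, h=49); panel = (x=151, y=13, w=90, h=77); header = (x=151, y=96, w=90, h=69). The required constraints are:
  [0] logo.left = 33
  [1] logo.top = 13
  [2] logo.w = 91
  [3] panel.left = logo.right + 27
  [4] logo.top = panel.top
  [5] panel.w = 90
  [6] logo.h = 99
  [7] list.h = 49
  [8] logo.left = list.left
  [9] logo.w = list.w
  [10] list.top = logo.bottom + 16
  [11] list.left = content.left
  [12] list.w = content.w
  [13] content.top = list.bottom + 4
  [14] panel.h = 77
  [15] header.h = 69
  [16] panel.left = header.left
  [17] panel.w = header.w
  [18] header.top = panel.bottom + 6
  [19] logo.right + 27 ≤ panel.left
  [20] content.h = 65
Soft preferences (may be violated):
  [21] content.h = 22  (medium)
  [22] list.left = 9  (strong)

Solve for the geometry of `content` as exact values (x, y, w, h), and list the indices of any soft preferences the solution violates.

1. content.x = 33  [list.left = content.left]
2. content.w = 91  [list.w = content.w]
3. content.y = 181  [content.top = list.bottom + 4]
4. content.h = 65  [content.h = 65]

content = (x=33, y=181, w=91, h=65)
violated soft preferences: 21, 22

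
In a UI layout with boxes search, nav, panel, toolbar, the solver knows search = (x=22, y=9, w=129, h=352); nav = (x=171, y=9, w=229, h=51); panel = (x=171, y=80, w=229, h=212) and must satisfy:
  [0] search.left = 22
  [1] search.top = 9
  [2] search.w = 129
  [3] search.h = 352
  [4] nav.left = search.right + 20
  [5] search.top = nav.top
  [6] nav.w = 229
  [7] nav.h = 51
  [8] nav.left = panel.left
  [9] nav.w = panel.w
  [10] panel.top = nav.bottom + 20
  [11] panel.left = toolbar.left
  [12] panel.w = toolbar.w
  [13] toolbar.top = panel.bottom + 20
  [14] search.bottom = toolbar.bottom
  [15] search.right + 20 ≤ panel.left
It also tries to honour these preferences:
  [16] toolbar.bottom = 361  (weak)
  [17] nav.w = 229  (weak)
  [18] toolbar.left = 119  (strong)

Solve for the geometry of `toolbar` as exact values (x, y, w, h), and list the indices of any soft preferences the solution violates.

toolbar = (x=171, y=312, w=229, h=49)
violated soft preferences: 18

1. toolbar.x = 171  [panel.left = toolbar.left]
2. toolbar.w = 229  [panel.w = toolbar.w]
3. toolbar.y = 312  [toolbar.top = panel.bottom + 20]
4. toolbar.h = 49  [search.bottom = toolbar.bottom]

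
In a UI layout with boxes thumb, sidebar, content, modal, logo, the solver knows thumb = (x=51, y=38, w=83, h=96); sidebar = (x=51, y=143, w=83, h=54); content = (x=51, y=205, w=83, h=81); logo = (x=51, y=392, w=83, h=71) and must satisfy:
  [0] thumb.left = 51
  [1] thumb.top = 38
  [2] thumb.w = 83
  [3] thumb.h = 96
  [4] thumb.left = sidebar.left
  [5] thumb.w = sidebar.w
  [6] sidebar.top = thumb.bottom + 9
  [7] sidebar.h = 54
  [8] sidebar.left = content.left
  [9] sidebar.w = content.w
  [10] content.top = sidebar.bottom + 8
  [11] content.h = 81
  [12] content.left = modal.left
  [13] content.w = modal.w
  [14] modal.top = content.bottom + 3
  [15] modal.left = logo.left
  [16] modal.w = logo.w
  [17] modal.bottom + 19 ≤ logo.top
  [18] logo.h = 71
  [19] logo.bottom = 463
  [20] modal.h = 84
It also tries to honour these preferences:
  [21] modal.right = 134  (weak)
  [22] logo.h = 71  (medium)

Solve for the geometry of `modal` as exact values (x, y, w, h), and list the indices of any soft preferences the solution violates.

modal = (x=51, y=289, w=83, h=84)
violated soft preferences: none

1. modal.x = 51  [content.left = modal.left]
2. modal.w = 83  [content.w = modal.w]
3. modal.y = 289  [modal.top = content.bottom + 3]
4. modal.h = 84  [modal.h = 84]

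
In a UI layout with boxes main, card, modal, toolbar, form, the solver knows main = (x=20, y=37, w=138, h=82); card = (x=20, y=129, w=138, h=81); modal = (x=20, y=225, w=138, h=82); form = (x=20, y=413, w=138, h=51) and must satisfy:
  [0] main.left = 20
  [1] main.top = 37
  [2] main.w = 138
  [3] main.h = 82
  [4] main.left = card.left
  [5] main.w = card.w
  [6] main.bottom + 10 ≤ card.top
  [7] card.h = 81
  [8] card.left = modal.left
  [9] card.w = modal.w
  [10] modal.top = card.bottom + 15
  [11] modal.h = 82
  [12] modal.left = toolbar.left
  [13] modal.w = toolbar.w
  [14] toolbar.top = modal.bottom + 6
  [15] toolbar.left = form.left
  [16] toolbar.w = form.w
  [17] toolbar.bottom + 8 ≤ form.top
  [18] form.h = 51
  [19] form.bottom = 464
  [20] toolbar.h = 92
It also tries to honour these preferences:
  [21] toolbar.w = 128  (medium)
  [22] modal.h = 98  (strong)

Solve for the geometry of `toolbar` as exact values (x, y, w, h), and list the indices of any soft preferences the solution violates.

toolbar = (x=20, y=313, w=138, h=92)
violated soft preferences: 21, 22

1. toolbar.x = 20  [modal.left = toolbar.left]
2. toolbar.w = 138  [modal.w = toolbar.w]
3. toolbar.y = 313  [toolbar.top = modal.bottom + 6]
4. toolbar.h = 92  [toolbar.h = 92]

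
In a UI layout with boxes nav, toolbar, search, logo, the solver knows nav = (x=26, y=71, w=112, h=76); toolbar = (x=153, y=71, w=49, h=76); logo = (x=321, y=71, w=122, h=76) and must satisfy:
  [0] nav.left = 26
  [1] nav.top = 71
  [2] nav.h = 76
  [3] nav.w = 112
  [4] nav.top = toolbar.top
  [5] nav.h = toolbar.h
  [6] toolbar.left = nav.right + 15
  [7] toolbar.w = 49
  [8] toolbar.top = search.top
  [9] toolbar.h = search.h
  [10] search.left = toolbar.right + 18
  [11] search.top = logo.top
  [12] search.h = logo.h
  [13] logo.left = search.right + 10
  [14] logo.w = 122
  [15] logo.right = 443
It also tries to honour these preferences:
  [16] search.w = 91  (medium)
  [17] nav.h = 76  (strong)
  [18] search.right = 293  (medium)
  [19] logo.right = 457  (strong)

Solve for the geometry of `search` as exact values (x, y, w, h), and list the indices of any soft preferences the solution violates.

search = (x=220, y=71, w=91, h=76)
violated soft preferences: 18, 19

1. search.y = 71  [toolbar.top = search.top]
2. search.h = 76  [toolbar.h = search.h]
3. search.x = 220  [search.left = toolbar.right + 18]
4. search.w = 91  [logo.left = search.right + 10]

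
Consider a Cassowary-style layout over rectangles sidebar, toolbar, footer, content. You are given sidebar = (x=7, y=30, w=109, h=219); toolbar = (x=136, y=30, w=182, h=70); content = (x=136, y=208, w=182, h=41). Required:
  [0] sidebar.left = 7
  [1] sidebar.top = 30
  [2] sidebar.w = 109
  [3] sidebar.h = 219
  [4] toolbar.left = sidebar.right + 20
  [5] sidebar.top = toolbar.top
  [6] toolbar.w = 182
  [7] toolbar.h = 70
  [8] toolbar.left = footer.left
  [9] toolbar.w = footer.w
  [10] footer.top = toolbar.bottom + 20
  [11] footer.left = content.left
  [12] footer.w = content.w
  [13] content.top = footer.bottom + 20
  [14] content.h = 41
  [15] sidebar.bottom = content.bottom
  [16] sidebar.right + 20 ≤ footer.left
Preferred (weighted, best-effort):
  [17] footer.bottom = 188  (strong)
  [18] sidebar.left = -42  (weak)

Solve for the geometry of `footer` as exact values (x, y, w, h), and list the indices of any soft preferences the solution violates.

footer = (x=136, y=120, w=182, h=68)
violated soft preferences: 18

1. footer.x = 136  [toolbar.left = footer.left]
2. footer.w = 182  [toolbar.w = footer.w]
3. footer.y = 120  [footer.top = toolbar.bottom + 20]
4. footer.h = 68  [content.top = footer.bottom + 20]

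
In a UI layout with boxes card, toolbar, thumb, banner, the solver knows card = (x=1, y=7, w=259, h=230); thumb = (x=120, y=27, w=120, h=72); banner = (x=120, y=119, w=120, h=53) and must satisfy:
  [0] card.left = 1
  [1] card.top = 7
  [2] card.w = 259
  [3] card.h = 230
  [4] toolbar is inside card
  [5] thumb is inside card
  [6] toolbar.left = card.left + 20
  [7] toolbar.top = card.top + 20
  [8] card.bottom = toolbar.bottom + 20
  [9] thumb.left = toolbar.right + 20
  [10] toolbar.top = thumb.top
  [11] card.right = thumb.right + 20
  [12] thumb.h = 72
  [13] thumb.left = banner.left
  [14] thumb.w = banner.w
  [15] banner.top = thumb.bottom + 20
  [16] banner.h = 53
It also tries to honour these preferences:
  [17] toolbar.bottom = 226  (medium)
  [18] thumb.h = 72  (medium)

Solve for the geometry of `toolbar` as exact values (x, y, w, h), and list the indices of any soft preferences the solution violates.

1. toolbar.x = 21  [toolbar.left = card.left + 20]
2. toolbar.y = 27  [toolbar.top = card.top + 20]
3. toolbar.h = 190  [card.bottom = toolbar.bottom + 20]
4. toolbar.w = 79  [thumb.left = toolbar.right + 20]

toolbar = (x=21, y=27, w=79, h=190)
violated soft preferences: 17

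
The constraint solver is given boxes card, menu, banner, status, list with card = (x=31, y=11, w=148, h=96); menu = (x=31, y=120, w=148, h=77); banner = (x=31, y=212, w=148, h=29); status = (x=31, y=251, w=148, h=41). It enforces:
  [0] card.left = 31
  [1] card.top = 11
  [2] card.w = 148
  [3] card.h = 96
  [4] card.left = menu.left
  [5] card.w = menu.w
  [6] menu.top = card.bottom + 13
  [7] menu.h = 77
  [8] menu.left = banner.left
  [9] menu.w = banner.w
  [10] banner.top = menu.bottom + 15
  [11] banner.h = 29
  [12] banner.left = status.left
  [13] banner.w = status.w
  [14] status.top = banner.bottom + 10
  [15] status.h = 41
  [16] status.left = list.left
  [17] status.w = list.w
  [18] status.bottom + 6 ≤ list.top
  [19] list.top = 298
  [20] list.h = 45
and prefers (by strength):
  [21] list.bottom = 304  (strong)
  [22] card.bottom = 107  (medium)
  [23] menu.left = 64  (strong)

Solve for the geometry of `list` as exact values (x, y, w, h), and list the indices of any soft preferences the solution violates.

1. list.x = 31  [status.left = list.left]
2. list.w = 148  [status.w = list.w]
3. list.y = 298  [list.top = 298]
4. list.h = 45  [list.h = 45]

list = (x=31, y=298, w=148, h=45)
violated soft preferences: 21, 23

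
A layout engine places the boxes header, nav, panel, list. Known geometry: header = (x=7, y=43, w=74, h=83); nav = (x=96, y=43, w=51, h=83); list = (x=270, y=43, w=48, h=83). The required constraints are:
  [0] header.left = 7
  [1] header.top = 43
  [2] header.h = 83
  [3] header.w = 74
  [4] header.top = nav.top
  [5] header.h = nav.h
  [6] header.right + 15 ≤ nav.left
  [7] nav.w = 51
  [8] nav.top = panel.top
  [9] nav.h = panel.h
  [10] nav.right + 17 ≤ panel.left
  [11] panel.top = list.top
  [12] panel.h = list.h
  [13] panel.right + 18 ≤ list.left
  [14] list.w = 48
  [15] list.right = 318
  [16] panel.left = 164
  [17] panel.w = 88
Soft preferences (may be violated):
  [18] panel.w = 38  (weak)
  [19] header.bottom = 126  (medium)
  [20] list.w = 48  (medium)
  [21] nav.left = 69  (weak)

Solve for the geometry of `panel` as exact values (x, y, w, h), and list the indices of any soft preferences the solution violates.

1. panel.y = 43  [nav.top = panel.top]
2. panel.h = 83  [nav.h = panel.h]
3. panel.x = 164  [panel.left = 164]
4. panel.w = 88  [panel.w = 88]

panel = (x=164, y=43, w=88, h=83)
violated soft preferences: 18, 21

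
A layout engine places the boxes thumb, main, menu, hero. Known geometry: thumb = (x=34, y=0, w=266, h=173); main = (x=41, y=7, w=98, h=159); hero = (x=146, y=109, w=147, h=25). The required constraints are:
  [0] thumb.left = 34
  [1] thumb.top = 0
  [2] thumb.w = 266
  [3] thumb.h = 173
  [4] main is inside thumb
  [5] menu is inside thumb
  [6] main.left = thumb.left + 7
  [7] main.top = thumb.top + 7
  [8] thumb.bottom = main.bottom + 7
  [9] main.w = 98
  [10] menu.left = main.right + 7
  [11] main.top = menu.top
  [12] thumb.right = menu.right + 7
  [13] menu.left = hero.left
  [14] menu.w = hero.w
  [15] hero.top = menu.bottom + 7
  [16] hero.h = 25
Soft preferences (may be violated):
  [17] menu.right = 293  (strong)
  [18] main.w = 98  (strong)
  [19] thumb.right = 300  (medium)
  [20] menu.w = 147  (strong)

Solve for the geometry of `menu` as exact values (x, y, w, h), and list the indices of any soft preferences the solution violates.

1. menu.x = 146  [menu.left = main.right + 7]
2. menu.y = 7  [main.top = menu.top]
3. menu.w = 147  [thumb.right = menu.right + 7]
4. menu.h = 95  [hero.top = menu.bottom + 7]

menu = (x=146, y=7, w=147, h=95)
violated soft preferences: none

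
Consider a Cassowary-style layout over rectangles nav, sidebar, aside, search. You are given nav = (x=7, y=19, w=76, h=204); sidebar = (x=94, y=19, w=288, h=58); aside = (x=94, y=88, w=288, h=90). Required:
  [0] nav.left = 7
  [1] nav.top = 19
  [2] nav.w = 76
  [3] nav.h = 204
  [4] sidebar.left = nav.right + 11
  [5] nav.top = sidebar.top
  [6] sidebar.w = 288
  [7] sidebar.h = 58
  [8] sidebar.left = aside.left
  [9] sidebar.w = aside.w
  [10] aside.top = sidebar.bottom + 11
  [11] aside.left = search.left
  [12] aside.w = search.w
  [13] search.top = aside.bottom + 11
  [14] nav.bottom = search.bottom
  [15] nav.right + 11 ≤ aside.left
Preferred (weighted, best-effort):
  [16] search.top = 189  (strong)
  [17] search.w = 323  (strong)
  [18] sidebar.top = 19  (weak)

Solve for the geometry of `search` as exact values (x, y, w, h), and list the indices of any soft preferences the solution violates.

search = (x=94, y=189, w=288, h=34)
violated soft preferences: 17

1. search.x = 94  [aside.left = search.left]
2. search.w = 288  [aside.w = search.w]
3. search.y = 189  [search.top = aside.bottom + 11]
4. search.h = 34  [nav.bottom = search.bottom]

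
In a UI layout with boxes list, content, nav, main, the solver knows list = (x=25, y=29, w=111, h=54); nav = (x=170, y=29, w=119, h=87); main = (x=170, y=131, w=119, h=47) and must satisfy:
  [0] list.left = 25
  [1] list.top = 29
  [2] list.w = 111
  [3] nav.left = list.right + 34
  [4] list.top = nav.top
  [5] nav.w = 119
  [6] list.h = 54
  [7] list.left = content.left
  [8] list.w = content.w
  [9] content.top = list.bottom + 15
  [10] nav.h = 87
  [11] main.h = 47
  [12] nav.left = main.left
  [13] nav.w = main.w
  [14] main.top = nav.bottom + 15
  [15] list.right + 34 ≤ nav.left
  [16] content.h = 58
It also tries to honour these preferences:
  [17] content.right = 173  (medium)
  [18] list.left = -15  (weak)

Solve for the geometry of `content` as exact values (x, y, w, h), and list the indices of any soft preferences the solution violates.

content = (x=25, y=98, w=111, h=58)
violated soft preferences: 17, 18

1. content.x = 25  [list.left = content.left]
2. content.w = 111  [list.w = content.w]
3. content.y = 98  [content.top = list.bottom + 15]
4. content.h = 58  [content.h = 58]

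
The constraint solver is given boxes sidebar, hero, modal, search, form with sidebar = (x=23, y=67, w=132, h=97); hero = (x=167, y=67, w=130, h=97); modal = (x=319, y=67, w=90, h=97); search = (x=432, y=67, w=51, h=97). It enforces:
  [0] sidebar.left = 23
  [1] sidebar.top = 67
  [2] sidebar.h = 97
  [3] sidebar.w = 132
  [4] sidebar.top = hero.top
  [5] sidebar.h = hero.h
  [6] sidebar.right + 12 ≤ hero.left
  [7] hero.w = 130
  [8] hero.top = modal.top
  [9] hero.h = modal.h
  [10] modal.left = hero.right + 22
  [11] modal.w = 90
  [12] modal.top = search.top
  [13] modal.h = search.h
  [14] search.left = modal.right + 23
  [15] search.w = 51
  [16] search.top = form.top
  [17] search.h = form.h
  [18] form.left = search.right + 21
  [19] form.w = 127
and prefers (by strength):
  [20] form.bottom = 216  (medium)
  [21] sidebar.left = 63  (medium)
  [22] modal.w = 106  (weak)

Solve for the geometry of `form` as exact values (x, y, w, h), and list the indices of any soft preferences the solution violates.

form = (x=504, y=67, w=127, h=97)
violated soft preferences: 20, 21, 22

1. form.y = 67  [search.top = form.top]
2. form.h = 97  [search.h = form.h]
3. form.x = 504  [form.left = search.right + 21]
4. form.w = 127  [form.w = 127]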